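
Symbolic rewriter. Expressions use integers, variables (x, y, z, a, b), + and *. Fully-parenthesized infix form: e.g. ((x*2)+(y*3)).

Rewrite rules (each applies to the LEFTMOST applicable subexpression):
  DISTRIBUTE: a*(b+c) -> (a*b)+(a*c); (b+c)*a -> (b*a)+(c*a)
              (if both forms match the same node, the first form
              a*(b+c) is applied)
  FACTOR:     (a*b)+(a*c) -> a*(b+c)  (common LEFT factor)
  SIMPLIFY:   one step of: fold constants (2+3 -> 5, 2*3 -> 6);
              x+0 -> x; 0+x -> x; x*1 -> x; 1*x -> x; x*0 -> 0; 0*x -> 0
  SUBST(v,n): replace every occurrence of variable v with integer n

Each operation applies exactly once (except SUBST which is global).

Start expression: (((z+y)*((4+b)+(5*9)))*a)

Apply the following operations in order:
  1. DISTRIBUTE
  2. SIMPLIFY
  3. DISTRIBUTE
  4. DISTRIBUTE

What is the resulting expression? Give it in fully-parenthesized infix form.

Start: (((z+y)*((4+b)+(5*9)))*a)
Apply DISTRIBUTE at L (target: ((z+y)*((4+b)+(5*9)))): (((z+y)*((4+b)+(5*9)))*a) -> ((((z+y)*(4+b))+((z+y)*(5*9)))*a)
Apply SIMPLIFY at LRR (target: (5*9)): ((((z+y)*(4+b))+((z+y)*(5*9)))*a) -> ((((z+y)*(4+b))+((z+y)*45))*a)
Apply DISTRIBUTE at root (target: ((((z+y)*(4+b))+((z+y)*45))*a)): ((((z+y)*(4+b))+((z+y)*45))*a) -> ((((z+y)*(4+b))*a)+(((z+y)*45)*a))
Apply DISTRIBUTE at LL (target: ((z+y)*(4+b))): ((((z+y)*(4+b))*a)+(((z+y)*45)*a)) -> (((((z+y)*4)+((z+y)*b))*a)+(((z+y)*45)*a))

Answer: (((((z+y)*4)+((z+y)*b))*a)+(((z+y)*45)*a))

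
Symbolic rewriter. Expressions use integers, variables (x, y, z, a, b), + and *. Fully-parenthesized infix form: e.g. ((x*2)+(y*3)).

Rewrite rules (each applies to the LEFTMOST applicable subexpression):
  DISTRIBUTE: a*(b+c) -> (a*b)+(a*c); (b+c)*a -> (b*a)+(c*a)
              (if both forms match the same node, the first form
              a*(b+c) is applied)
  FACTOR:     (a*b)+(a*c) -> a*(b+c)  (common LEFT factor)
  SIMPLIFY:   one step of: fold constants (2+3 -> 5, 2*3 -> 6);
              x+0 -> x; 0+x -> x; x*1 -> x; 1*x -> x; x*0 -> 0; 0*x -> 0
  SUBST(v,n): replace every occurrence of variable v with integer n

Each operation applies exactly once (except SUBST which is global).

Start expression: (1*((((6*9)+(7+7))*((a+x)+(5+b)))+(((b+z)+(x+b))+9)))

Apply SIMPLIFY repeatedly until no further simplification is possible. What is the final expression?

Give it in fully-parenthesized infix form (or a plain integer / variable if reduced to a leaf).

Start: (1*((((6*9)+(7+7))*((a+x)+(5+b)))+(((b+z)+(x+b))+9)))
Step 1: at root: (1*((((6*9)+(7+7))*((a+x)+(5+b)))+(((b+z)+(x+b))+9))) -> ((((6*9)+(7+7))*((a+x)+(5+b)))+(((b+z)+(x+b))+9)); overall: (1*((((6*9)+(7+7))*((a+x)+(5+b)))+(((b+z)+(x+b))+9))) -> ((((6*9)+(7+7))*((a+x)+(5+b)))+(((b+z)+(x+b))+9))
Step 2: at LLL: (6*9) -> 54; overall: ((((6*9)+(7+7))*((a+x)+(5+b)))+(((b+z)+(x+b))+9)) -> (((54+(7+7))*((a+x)+(5+b)))+(((b+z)+(x+b))+9))
Step 3: at LLR: (7+7) -> 14; overall: (((54+(7+7))*((a+x)+(5+b)))+(((b+z)+(x+b))+9)) -> (((54+14)*((a+x)+(5+b)))+(((b+z)+(x+b))+9))
Step 4: at LL: (54+14) -> 68; overall: (((54+14)*((a+x)+(5+b)))+(((b+z)+(x+b))+9)) -> ((68*((a+x)+(5+b)))+(((b+z)+(x+b))+9))
Fixed point: ((68*((a+x)+(5+b)))+(((b+z)+(x+b))+9))

Answer: ((68*((a+x)+(5+b)))+(((b+z)+(x+b))+9))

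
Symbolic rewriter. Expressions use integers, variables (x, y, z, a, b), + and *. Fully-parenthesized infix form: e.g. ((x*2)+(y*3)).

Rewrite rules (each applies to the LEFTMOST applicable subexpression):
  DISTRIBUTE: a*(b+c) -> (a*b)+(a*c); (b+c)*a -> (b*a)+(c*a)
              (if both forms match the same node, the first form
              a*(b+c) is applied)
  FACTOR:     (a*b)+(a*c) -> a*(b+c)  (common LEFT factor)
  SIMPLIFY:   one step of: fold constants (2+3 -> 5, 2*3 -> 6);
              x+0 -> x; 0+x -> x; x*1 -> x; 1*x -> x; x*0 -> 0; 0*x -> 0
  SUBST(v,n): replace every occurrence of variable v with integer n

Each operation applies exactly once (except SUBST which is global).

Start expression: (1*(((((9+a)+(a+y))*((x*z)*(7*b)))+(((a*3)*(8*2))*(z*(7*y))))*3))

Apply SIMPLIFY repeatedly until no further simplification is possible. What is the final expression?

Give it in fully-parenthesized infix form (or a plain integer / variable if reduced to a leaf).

Start: (1*(((((9+a)+(a+y))*((x*z)*(7*b)))+(((a*3)*(8*2))*(z*(7*y))))*3))
Step 1: at root: (1*(((((9+a)+(a+y))*((x*z)*(7*b)))+(((a*3)*(8*2))*(z*(7*y))))*3)) -> (((((9+a)+(a+y))*((x*z)*(7*b)))+(((a*3)*(8*2))*(z*(7*y))))*3); overall: (1*(((((9+a)+(a+y))*((x*z)*(7*b)))+(((a*3)*(8*2))*(z*(7*y))))*3)) -> (((((9+a)+(a+y))*((x*z)*(7*b)))+(((a*3)*(8*2))*(z*(7*y))))*3)
Step 2: at LRLR: (8*2) -> 16; overall: (((((9+a)+(a+y))*((x*z)*(7*b)))+(((a*3)*(8*2))*(z*(7*y))))*3) -> (((((9+a)+(a+y))*((x*z)*(7*b)))+(((a*3)*16)*(z*(7*y))))*3)
Fixed point: (((((9+a)+(a+y))*((x*z)*(7*b)))+(((a*3)*16)*(z*(7*y))))*3)

Answer: (((((9+a)+(a+y))*((x*z)*(7*b)))+(((a*3)*16)*(z*(7*y))))*3)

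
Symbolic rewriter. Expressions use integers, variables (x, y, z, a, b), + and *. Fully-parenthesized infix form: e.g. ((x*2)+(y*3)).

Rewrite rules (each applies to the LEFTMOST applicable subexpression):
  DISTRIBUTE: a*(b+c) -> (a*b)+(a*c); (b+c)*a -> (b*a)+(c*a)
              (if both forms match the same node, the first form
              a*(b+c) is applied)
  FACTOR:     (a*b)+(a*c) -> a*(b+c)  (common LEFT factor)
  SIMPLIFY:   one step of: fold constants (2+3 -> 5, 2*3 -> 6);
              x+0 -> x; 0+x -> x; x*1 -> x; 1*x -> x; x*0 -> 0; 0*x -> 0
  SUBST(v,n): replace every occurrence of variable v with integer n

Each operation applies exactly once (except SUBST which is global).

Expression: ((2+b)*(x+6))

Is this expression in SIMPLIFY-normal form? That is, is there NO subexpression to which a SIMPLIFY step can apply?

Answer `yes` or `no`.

Answer: yes

Derivation:
Expression: ((2+b)*(x+6))
Scanning for simplifiable subexpressions (pre-order)...
  at root: ((2+b)*(x+6)) (not simplifiable)
  at L: (2+b) (not simplifiable)
  at R: (x+6) (not simplifiable)
Result: no simplifiable subexpression found -> normal form.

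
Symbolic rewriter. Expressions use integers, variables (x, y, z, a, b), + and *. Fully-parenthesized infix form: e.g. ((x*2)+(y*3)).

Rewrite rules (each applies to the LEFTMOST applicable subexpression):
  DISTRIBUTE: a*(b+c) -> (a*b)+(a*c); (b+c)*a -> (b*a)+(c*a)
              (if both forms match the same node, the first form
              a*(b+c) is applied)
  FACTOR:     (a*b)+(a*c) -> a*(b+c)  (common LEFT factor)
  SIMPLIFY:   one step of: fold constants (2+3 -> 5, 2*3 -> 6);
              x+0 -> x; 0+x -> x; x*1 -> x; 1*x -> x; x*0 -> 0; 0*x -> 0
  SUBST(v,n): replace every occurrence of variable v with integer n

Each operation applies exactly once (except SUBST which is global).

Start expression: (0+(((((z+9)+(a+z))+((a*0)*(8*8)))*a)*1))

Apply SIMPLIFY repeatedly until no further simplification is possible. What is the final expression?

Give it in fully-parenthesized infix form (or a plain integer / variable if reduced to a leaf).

Answer: (((z+9)+(a+z))*a)

Derivation:
Start: (0+(((((z+9)+(a+z))+((a*0)*(8*8)))*a)*1))
Step 1: at root: (0+(((((z+9)+(a+z))+((a*0)*(8*8)))*a)*1)) -> (((((z+9)+(a+z))+((a*0)*(8*8)))*a)*1); overall: (0+(((((z+9)+(a+z))+((a*0)*(8*8)))*a)*1)) -> (((((z+9)+(a+z))+((a*0)*(8*8)))*a)*1)
Step 2: at root: (((((z+9)+(a+z))+((a*0)*(8*8)))*a)*1) -> ((((z+9)+(a+z))+((a*0)*(8*8)))*a); overall: (((((z+9)+(a+z))+((a*0)*(8*8)))*a)*1) -> ((((z+9)+(a+z))+((a*0)*(8*8)))*a)
Step 3: at LRL: (a*0) -> 0; overall: ((((z+9)+(a+z))+((a*0)*(8*8)))*a) -> ((((z+9)+(a+z))+(0*(8*8)))*a)
Step 4: at LR: (0*(8*8)) -> 0; overall: ((((z+9)+(a+z))+(0*(8*8)))*a) -> ((((z+9)+(a+z))+0)*a)
Step 5: at L: (((z+9)+(a+z))+0) -> ((z+9)+(a+z)); overall: ((((z+9)+(a+z))+0)*a) -> (((z+9)+(a+z))*a)
Fixed point: (((z+9)+(a+z))*a)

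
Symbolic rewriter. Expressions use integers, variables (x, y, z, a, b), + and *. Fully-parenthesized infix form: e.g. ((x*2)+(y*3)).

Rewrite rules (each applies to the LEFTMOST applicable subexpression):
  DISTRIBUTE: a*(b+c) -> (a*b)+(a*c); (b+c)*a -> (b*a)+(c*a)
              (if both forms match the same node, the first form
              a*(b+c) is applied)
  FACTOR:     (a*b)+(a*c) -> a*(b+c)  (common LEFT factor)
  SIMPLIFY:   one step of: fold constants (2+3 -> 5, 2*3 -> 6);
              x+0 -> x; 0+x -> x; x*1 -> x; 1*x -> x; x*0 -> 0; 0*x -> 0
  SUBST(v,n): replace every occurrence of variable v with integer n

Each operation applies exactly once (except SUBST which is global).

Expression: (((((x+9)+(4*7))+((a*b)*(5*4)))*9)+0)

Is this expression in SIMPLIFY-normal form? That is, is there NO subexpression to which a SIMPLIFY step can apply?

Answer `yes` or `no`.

Expression: (((((x+9)+(4*7))+((a*b)*(5*4)))*9)+0)
Scanning for simplifiable subexpressions (pre-order)...
  at root: (((((x+9)+(4*7))+((a*b)*(5*4)))*9)+0) (SIMPLIFIABLE)
  at L: ((((x+9)+(4*7))+((a*b)*(5*4)))*9) (not simplifiable)
  at LL: (((x+9)+(4*7))+((a*b)*(5*4))) (not simplifiable)
  at LLL: ((x+9)+(4*7)) (not simplifiable)
  at LLLL: (x+9) (not simplifiable)
  at LLLR: (4*7) (SIMPLIFIABLE)
  at LLR: ((a*b)*(5*4)) (not simplifiable)
  at LLRL: (a*b) (not simplifiable)
  at LLRR: (5*4) (SIMPLIFIABLE)
Found simplifiable subexpr at path root: (((((x+9)+(4*7))+((a*b)*(5*4)))*9)+0)
One SIMPLIFY step would give: ((((x+9)+(4*7))+((a*b)*(5*4)))*9)
-> NOT in normal form.

Answer: no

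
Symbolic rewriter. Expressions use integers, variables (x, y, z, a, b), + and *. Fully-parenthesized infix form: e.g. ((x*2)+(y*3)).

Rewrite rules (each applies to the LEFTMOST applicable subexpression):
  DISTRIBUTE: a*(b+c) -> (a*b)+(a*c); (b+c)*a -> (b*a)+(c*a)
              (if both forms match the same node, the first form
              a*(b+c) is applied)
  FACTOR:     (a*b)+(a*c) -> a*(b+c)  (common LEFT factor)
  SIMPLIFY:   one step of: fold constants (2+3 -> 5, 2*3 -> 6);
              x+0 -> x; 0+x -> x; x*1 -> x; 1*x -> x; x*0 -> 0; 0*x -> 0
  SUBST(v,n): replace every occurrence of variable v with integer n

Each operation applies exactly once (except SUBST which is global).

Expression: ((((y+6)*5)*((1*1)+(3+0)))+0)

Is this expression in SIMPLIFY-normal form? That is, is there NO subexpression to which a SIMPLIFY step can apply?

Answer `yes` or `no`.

Expression: ((((y+6)*5)*((1*1)+(3+0)))+0)
Scanning for simplifiable subexpressions (pre-order)...
  at root: ((((y+6)*5)*((1*1)+(3+0)))+0) (SIMPLIFIABLE)
  at L: (((y+6)*5)*((1*1)+(3+0))) (not simplifiable)
  at LL: ((y+6)*5) (not simplifiable)
  at LLL: (y+6) (not simplifiable)
  at LR: ((1*1)+(3+0)) (not simplifiable)
  at LRL: (1*1) (SIMPLIFIABLE)
  at LRR: (3+0) (SIMPLIFIABLE)
Found simplifiable subexpr at path root: ((((y+6)*5)*((1*1)+(3+0)))+0)
One SIMPLIFY step would give: (((y+6)*5)*((1*1)+(3+0)))
-> NOT in normal form.

Answer: no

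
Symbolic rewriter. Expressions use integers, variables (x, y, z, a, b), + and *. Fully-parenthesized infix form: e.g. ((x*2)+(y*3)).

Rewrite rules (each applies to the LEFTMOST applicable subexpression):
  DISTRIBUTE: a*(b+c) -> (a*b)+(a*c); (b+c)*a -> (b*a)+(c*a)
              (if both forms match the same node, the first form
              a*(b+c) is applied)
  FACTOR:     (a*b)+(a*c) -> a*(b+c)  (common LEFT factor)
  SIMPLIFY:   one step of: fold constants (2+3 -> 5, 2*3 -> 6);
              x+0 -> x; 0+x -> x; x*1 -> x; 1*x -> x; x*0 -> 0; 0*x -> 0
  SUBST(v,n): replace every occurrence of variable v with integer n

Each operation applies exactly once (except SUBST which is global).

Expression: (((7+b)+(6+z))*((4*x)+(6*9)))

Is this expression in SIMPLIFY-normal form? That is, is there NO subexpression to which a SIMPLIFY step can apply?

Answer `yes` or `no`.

Answer: no

Derivation:
Expression: (((7+b)+(6+z))*((4*x)+(6*9)))
Scanning for simplifiable subexpressions (pre-order)...
  at root: (((7+b)+(6+z))*((4*x)+(6*9))) (not simplifiable)
  at L: ((7+b)+(6+z)) (not simplifiable)
  at LL: (7+b) (not simplifiable)
  at LR: (6+z) (not simplifiable)
  at R: ((4*x)+(6*9)) (not simplifiable)
  at RL: (4*x) (not simplifiable)
  at RR: (6*9) (SIMPLIFIABLE)
Found simplifiable subexpr at path RR: (6*9)
One SIMPLIFY step would give: (((7+b)+(6+z))*((4*x)+54))
-> NOT in normal form.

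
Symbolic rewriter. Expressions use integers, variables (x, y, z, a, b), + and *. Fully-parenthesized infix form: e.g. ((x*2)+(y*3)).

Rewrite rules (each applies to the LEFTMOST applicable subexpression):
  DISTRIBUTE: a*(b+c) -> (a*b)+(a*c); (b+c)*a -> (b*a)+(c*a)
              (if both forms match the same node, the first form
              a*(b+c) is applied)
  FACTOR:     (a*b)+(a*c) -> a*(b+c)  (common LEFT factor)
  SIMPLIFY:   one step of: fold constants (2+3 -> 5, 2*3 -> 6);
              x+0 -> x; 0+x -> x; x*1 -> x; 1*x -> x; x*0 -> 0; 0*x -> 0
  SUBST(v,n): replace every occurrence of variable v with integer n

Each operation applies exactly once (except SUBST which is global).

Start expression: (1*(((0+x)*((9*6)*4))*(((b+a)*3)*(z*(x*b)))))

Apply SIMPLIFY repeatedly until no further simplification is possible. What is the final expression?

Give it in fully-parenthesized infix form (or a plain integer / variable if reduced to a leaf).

Answer: ((x*216)*(((b+a)*3)*(z*(x*b))))

Derivation:
Start: (1*(((0+x)*((9*6)*4))*(((b+a)*3)*(z*(x*b)))))
Step 1: at root: (1*(((0+x)*((9*6)*4))*(((b+a)*3)*(z*(x*b))))) -> (((0+x)*((9*6)*4))*(((b+a)*3)*(z*(x*b)))); overall: (1*(((0+x)*((9*6)*4))*(((b+a)*3)*(z*(x*b))))) -> (((0+x)*((9*6)*4))*(((b+a)*3)*(z*(x*b))))
Step 2: at LL: (0+x) -> x; overall: (((0+x)*((9*6)*4))*(((b+a)*3)*(z*(x*b)))) -> ((x*((9*6)*4))*(((b+a)*3)*(z*(x*b))))
Step 3: at LRL: (9*6) -> 54; overall: ((x*((9*6)*4))*(((b+a)*3)*(z*(x*b)))) -> ((x*(54*4))*(((b+a)*3)*(z*(x*b))))
Step 4: at LR: (54*4) -> 216; overall: ((x*(54*4))*(((b+a)*3)*(z*(x*b)))) -> ((x*216)*(((b+a)*3)*(z*(x*b))))
Fixed point: ((x*216)*(((b+a)*3)*(z*(x*b))))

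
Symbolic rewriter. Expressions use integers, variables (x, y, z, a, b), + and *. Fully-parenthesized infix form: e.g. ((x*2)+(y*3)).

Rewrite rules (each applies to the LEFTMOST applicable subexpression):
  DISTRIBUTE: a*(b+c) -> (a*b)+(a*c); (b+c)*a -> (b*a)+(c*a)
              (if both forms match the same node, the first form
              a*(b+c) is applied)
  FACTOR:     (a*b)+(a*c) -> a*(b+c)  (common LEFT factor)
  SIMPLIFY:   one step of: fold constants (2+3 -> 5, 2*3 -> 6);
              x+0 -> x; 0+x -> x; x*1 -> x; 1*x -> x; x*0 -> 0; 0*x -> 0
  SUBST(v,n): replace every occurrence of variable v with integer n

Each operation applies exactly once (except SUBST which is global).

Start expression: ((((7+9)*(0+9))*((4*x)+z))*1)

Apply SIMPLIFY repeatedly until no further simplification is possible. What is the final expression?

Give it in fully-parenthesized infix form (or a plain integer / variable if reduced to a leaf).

Start: ((((7+9)*(0+9))*((4*x)+z))*1)
Step 1: at root: ((((7+9)*(0+9))*((4*x)+z))*1) -> (((7+9)*(0+9))*((4*x)+z)); overall: ((((7+9)*(0+9))*((4*x)+z))*1) -> (((7+9)*(0+9))*((4*x)+z))
Step 2: at LL: (7+9) -> 16; overall: (((7+9)*(0+9))*((4*x)+z)) -> ((16*(0+9))*((4*x)+z))
Step 3: at LR: (0+9) -> 9; overall: ((16*(0+9))*((4*x)+z)) -> ((16*9)*((4*x)+z))
Step 4: at L: (16*9) -> 144; overall: ((16*9)*((4*x)+z)) -> (144*((4*x)+z))
Fixed point: (144*((4*x)+z))

Answer: (144*((4*x)+z))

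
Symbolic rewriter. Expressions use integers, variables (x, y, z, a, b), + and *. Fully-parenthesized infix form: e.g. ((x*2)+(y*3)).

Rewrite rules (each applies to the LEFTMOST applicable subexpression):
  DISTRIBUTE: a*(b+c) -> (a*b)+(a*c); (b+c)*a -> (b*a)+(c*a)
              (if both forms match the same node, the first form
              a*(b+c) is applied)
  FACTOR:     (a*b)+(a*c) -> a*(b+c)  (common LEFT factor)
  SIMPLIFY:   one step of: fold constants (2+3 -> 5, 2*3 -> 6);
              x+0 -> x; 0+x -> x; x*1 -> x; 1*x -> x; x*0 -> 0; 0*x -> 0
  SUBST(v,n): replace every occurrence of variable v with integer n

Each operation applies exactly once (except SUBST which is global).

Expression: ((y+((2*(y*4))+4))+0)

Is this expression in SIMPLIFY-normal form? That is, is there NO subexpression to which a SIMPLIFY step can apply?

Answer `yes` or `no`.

Answer: no

Derivation:
Expression: ((y+((2*(y*4))+4))+0)
Scanning for simplifiable subexpressions (pre-order)...
  at root: ((y+((2*(y*4))+4))+0) (SIMPLIFIABLE)
  at L: (y+((2*(y*4))+4)) (not simplifiable)
  at LR: ((2*(y*4))+4) (not simplifiable)
  at LRL: (2*(y*4)) (not simplifiable)
  at LRLR: (y*4) (not simplifiable)
Found simplifiable subexpr at path root: ((y+((2*(y*4))+4))+0)
One SIMPLIFY step would give: (y+((2*(y*4))+4))
-> NOT in normal form.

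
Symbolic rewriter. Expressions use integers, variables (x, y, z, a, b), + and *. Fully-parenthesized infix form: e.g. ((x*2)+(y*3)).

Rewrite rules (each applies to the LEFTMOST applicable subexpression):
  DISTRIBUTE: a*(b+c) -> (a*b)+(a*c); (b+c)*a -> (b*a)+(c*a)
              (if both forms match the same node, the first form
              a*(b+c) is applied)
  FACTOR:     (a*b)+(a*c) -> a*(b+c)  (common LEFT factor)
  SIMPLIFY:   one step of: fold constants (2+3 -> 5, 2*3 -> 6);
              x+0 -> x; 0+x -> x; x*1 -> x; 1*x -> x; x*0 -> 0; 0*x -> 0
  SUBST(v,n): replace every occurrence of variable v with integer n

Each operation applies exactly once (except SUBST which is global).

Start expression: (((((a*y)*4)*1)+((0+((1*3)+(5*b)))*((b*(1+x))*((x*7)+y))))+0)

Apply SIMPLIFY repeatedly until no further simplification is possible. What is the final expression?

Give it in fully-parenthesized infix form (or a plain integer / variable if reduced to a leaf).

Start: (((((a*y)*4)*1)+((0+((1*3)+(5*b)))*((b*(1+x))*((x*7)+y))))+0)
Step 1: at root: (((((a*y)*4)*1)+((0+((1*3)+(5*b)))*((b*(1+x))*((x*7)+y))))+0) -> ((((a*y)*4)*1)+((0+((1*3)+(5*b)))*((b*(1+x))*((x*7)+y)))); overall: (((((a*y)*4)*1)+((0+((1*3)+(5*b)))*((b*(1+x))*((x*7)+y))))+0) -> ((((a*y)*4)*1)+((0+((1*3)+(5*b)))*((b*(1+x))*((x*7)+y))))
Step 2: at L: (((a*y)*4)*1) -> ((a*y)*4); overall: ((((a*y)*4)*1)+((0+((1*3)+(5*b)))*((b*(1+x))*((x*7)+y)))) -> (((a*y)*4)+((0+((1*3)+(5*b)))*((b*(1+x))*((x*7)+y))))
Step 3: at RL: (0+((1*3)+(5*b))) -> ((1*3)+(5*b)); overall: (((a*y)*4)+((0+((1*3)+(5*b)))*((b*(1+x))*((x*7)+y)))) -> (((a*y)*4)+(((1*3)+(5*b))*((b*(1+x))*((x*7)+y))))
Step 4: at RLL: (1*3) -> 3; overall: (((a*y)*4)+(((1*3)+(5*b))*((b*(1+x))*((x*7)+y)))) -> (((a*y)*4)+((3+(5*b))*((b*(1+x))*((x*7)+y))))
Fixed point: (((a*y)*4)+((3+(5*b))*((b*(1+x))*((x*7)+y))))

Answer: (((a*y)*4)+((3+(5*b))*((b*(1+x))*((x*7)+y))))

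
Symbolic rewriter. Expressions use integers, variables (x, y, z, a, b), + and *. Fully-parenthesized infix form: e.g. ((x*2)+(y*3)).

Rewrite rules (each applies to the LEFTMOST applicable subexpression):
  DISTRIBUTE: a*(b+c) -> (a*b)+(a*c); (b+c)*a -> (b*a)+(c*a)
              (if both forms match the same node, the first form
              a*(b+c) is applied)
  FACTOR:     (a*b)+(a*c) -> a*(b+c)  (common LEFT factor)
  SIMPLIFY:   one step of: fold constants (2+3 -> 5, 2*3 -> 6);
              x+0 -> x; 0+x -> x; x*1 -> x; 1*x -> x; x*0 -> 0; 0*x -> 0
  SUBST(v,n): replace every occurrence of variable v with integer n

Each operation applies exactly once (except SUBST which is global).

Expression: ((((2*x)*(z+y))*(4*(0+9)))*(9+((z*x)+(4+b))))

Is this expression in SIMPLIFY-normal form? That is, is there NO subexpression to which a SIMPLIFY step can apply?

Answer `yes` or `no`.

Answer: no

Derivation:
Expression: ((((2*x)*(z+y))*(4*(0+9)))*(9+((z*x)+(4+b))))
Scanning for simplifiable subexpressions (pre-order)...
  at root: ((((2*x)*(z+y))*(4*(0+9)))*(9+((z*x)+(4+b)))) (not simplifiable)
  at L: (((2*x)*(z+y))*(4*(0+9))) (not simplifiable)
  at LL: ((2*x)*(z+y)) (not simplifiable)
  at LLL: (2*x) (not simplifiable)
  at LLR: (z+y) (not simplifiable)
  at LR: (4*(0+9)) (not simplifiable)
  at LRR: (0+9) (SIMPLIFIABLE)
  at R: (9+((z*x)+(4+b))) (not simplifiable)
  at RR: ((z*x)+(4+b)) (not simplifiable)
  at RRL: (z*x) (not simplifiable)
  at RRR: (4+b) (not simplifiable)
Found simplifiable subexpr at path LRR: (0+9)
One SIMPLIFY step would give: ((((2*x)*(z+y))*(4*9))*(9+((z*x)+(4+b))))
-> NOT in normal form.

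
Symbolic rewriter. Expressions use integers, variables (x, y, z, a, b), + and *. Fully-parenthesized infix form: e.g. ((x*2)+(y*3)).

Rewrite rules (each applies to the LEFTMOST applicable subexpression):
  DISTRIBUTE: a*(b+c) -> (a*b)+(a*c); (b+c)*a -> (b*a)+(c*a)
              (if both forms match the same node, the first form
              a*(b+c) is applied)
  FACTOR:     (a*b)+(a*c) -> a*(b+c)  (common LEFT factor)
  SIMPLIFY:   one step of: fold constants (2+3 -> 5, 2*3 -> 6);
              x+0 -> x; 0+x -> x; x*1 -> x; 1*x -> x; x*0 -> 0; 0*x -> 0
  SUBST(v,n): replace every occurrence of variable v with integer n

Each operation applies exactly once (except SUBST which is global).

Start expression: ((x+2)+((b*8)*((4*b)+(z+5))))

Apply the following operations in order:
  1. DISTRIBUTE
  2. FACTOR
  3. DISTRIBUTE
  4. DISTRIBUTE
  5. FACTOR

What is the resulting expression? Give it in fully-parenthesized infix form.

Answer: ((x+2)+(((b*8)*(4*b))+((b*8)*(z+5))))

Derivation:
Start: ((x+2)+((b*8)*((4*b)+(z+5))))
Apply DISTRIBUTE at R (target: ((b*8)*((4*b)+(z+5)))): ((x+2)+((b*8)*((4*b)+(z+5)))) -> ((x+2)+(((b*8)*(4*b))+((b*8)*(z+5))))
Apply FACTOR at R (target: (((b*8)*(4*b))+((b*8)*(z+5)))): ((x+2)+(((b*8)*(4*b))+((b*8)*(z+5)))) -> ((x+2)+((b*8)*((4*b)+(z+5))))
Apply DISTRIBUTE at R (target: ((b*8)*((4*b)+(z+5)))): ((x+2)+((b*8)*((4*b)+(z+5)))) -> ((x+2)+(((b*8)*(4*b))+((b*8)*(z+5))))
Apply DISTRIBUTE at RR (target: ((b*8)*(z+5))): ((x+2)+(((b*8)*(4*b))+((b*8)*(z+5)))) -> ((x+2)+(((b*8)*(4*b))+(((b*8)*z)+((b*8)*5))))
Apply FACTOR at RR (target: (((b*8)*z)+((b*8)*5))): ((x+2)+(((b*8)*(4*b))+(((b*8)*z)+((b*8)*5)))) -> ((x+2)+(((b*8)*(4*b))+((b*8)*(z+5))))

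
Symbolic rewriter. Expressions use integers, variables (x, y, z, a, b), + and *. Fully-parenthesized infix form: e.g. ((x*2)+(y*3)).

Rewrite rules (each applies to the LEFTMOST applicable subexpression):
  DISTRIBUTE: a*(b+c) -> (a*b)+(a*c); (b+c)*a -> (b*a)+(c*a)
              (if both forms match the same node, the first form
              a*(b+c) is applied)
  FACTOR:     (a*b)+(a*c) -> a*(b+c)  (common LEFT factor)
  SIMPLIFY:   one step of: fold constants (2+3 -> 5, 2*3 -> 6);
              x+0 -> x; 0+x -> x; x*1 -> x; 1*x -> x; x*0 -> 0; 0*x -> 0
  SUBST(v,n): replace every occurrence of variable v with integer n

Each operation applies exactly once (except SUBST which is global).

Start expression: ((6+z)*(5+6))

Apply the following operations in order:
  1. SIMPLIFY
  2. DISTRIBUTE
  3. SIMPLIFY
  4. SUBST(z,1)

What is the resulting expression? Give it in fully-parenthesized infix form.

Start: ((6+z)*(5+6))
Apply SIMPLIFY at R (target: (5+6)): ((6+z)*(5+6)) -> ((6+z)*11)
Apply DISTRIBUTE at root (target: ((6+z)*11)): ((6+z)*11) -> ((6*11)+(z*11))
Apply SIMPLIFY at L (target: (6*11)): ((6*11)+(z*11)) -> (66+(z*11))
Apply SUBST(z,1): (66+(z*11)) -> (66+(1*11))

Answer: (66+(1*11))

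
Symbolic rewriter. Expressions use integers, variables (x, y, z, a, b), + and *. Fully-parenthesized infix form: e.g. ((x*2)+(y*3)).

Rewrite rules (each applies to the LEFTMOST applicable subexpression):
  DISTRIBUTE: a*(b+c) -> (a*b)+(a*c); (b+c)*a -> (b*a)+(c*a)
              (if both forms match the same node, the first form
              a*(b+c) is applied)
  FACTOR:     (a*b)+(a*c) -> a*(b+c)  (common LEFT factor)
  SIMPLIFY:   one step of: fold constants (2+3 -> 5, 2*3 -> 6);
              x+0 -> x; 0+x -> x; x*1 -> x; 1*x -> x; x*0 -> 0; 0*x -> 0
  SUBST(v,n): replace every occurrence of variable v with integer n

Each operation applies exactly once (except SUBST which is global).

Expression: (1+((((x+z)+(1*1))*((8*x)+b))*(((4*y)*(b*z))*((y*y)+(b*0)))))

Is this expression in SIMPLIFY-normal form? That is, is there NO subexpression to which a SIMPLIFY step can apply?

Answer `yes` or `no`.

Expression: (1+((((x+z)+(1*1))*((8*x)+b))*(((4*y)*(b*z))*((y*y)+(b*0)))))
Scanning for simplifiable subexpressions (pre-order)...
  at root: (1+((((x+z)+(1*1))*((8*x)+b))*(((4*y)*(b*z))*((y*y)+(b*0))))) (not simplifiable)
  at R: ((((x+z)+(1*1))*((8*x)+b))*(((4*y)*(b*z))*((y*y)+(b*0)))) (not simplifiable)
  at RL: (((x+z)+(1*1))*((8*x)+b)) (not simplifiable)
  at RLL: ((x+z)+(1*1)) (not simplifiable)
  at RLLL: (x+z) (not simplifiable)
  at RLLR: (1*1) (SIMPLIFIABLE)
  at RLR: ((8*x)+b) (not simplifiable)
  at RLRL: (8*x) (not simplifiable)
  at RR: (((4*y)*(b*z))*((y*y)+(b*0))) (not simplifiable)
  at RRL: ((4*y)*(b*z)) (not simplifiable)
  at RRLL: (4*y) (not simplifiable)
  at RRLR: (b*z) (not simplifiable)
  at RRR: ((y*y)+(b*0)) (not simplifiable)
  at RRRL: (y*y) (not simplifiable)
  at RRRR: (b*0) (SIMPLIFIABLE)
Found simplifiable subexpr at path RLLR: (1*1)
One SIMPLIFY step would give: (1+((((x+z)+1)*((8*x)+b))*(((4*y)*(b*z))*((y*y)+(b*0)))))
-> NOT in normal form.

Answer: no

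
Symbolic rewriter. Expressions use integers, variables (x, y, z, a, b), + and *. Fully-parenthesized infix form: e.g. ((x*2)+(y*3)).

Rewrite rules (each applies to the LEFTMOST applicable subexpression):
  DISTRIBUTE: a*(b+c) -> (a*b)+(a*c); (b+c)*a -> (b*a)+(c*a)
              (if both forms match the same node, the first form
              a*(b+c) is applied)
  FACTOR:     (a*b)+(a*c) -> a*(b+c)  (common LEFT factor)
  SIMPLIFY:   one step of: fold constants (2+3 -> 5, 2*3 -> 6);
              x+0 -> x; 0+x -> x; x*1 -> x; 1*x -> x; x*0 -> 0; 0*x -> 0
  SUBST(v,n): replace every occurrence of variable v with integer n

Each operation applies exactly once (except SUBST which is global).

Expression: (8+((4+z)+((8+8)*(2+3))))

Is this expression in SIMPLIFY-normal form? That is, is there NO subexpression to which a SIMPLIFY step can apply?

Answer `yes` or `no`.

Expression: (8+((4+z)+((8+8)*(2+3))))
Scanning for simplifiable subexpressions (pre-order)...
  at root: (8+((4+z)+((8+8)*(2+3)))) (not simplifiable)
  at R: ((4+z)+((8+8)*(2+3))) (not simplifiable)
  at RL: (4+z) (not simplifiable)
  at RR: ((8+8)*(2+3)) (not simplifiable)
  at RRL: (8+8) (SIMPLIFIABLE)
  at RRR: (2+3) (SIMPLIFIABLE)
Found simplifiable subexpr at path RRL: (8+8)
One SIMPLIFY step would give: (8+((4+z)+(16*(2+3))))
-> NOT in normal form.

Answer: no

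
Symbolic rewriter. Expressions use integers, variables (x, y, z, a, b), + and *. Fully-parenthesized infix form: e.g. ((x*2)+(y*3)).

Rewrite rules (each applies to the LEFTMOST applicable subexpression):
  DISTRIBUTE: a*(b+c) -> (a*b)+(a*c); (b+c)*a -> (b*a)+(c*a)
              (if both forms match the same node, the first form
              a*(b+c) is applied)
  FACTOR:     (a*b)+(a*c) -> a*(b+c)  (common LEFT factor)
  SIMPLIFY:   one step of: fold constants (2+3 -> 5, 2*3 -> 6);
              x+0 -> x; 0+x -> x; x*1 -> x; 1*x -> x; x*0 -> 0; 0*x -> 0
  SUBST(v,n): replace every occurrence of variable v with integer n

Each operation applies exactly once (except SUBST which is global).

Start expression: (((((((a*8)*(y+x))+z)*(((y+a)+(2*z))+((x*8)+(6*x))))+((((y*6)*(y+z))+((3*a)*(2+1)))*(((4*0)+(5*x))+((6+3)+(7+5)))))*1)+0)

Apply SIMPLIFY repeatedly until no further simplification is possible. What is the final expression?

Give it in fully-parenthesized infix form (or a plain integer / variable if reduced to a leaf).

Answer: (((((a*8)*(y+x))+z)*(((y+a)+(2*z))+((x*8)+(6*x))))+((((y*6)*(y+z))+((3*a)*3))*((5*x)+21)))

Derivation:
Start: (((((((a*8)*(y+x))+z)*(((y+a)+(2*z))+((x*8)+(6*x))))+((((y*6)*(y+z))+((3*a)*(2+1)))*(((4*0)+(5*x))+((6+3)+(7+5)))))*1)+0)
Step 1: at root: (((((((a*8)*(y+x))+z)*(((y+a)+(2*z))+((x*8)+(6*x))))+((((y*6)*(y+z))+((3*a)*(2+1)))*(((4*0)+(5*x))+((6+3)+(7+5)))))*1)+0) -> ((((((a*8)*(y+x))+z)*(((y+a)+(2*z))+((x*8)+(6*x))))+((((y*6)*(y+z))+((3*a)*(2+1)))*(((4*0)+(5*x))+((6+3)+(7+5)))))*1); overall: (((((((a*8)*(y+x))+z)*(((y+a)+(2*z))+((x*8)+(6*x))))+((((y*6)*(y+z))+((3*a)*(2+1)))*(((4*0)+(5*x))+((6+3)+(7+5)))))*1)+0) -> ((((((a*8)*(y+x))+z)*(((y+a)+(2*z))+((x*8)+(6*x))))+((((y*6)*(y+z))+((3*a)*(2+1)))*(((4*0)+(5*x))+((6+3)+(7+5)))))*1)
Step 2: at root: ((((((a*8)*(y+x))+z)*(((y+a)+(2*z))+((x*8)+(6*x))))+((((y*6)*(y+z))+((3*a)*(2+1)))*(((4*0)+(5*x))+((6+3)+(7+5)))))*1) -> (((((a*8)*(y+x))+z)*(((y+a)+(2*z))+((x*8)+(6*x))))+((((y*6)*(y+z))+((3*a)*(2+1)))*(((4*0)+(5*x))+((6+3)+(7+5))))); overall: ((((((a*8)*(y+x))+z)*(((y+a)+(2*z))+((x*8)+(6*x))))+((((y*6)*(y+z))+((3*a)*(2+1)))*(((4*0)+(5*x))+((6+3)+(7+5)))))*1) -> (((((a*8)*(y+x))+z)*(((y+a)+(2*z))+((x*8)+(6*x))))+((((y*6)*(y+z))+((3*a)*(2+1)))*(((4*0)+(5*x))+((6+3)+(7+5)))))
Step 3: at RLRR: (2+1) -> 3; overall: (((((a*8)*(y+x))+z)*(((y+a)+(2*z))+((x*8)+(6*x))))+((((y*6)*(y+z))+((3*a)*(2+1)))*(((4*0)+(5*x))+((6+3)+(7+5))))) -> (((((a*8)*(y+x))+z)*(((y+a)+(2*z))+((x*8)+(6*x))))+((((y*6)*(y+z))+((3*a)*3))*(((4*0)+(5*x))+((6+3)+(7+5)))))
Step 4: at RRLL: (4*0) -> 0; overall: (((((a*8)*(y+x))+z)*(((y+a)+(2*z))+((x*8)+(6*x))))+((((y*6)*(y+z))+((3*a)*3))*(((4*0)+(5*x))+((6+3)+(7+5))))) -> (((((a*8)*(y+x))+z)*(((y+a)+(2*z))+((x*8)+(6*x))))+((((y*6)*(y+z))+((3*a)*3))*((0+(5*x))+((6+3)+(7+5)))))
Step 5: at RRL: (0+(5*x)) -> (5*x); overall: (((((a*8)*(y+x))+z)*(((y+a)+(2*z))+((x*8)+(6*x))))+((((y*6)*(y+z))+((3*a)*3))*((0+(5*x))+((6+3)+(7+5))))) -> (((((a*8)*(y+x))+z)*(((y+a)+(2*z))+((x*8)+(6*x))))+((((y*6)*(y+z))+((3*a)*3))*((5*x)+((6+3)+(7+5)))))
Step 6: at RRRL: (6+3) -> 9; overall: (((((a*8)*(y+x))+z)*(((y+a)+(2*z))+((x*8)+(6*x))))+((((y*6)*(y+z))+((3*a)*3))*((5*x)+((6+3)+(7+5))))) -> (((((a*8)*(y+x))+z)*(((y+a)+(2*z))+((x*8)+(6*x))))+((((y*6)*(y+z))+((3*a)*3))*((5*x)+(9+(7+5)))))
Step 7: at RRRR: (7+5) -> 12; overall: (((((a*8)*(y+x))+z)*(((y+a)+(2*z))+((x*8)+(6*x))))+((((y*6)*(y+z))+((3*a)*3))*((5*x)+(9+(7+5))))) -> (((((a*8)*(y+x))+z)*(((y+a)+(2*z))+((x*8)+(6*x))))+((((y*6)*(y+z))+((3*a)*3))*((5*x)+(9+12))))
Step 8: at RRR: (9+12) -> 21; overall: (((((a*8)*(y+x))+z)*(((y+a)+(2*z))+((x*8)+(6*x))))+((((y*6)*(y+z))+((3*a)*3))*((5*x)+(9+12)))) -> (((((a*8)*(y+x))+z)*(((y+a)+(2*z))+((x*8)+(6*x))))+((((y*6)*(y+z))+((3*a)*3))*((5*x)+21)))
Fixed point: (((((a*8)*(y+x))+z)*(((y+a)+(2*z))+((x*8)+(6*x))))+((((y*6)*(y+z))+((3*a)*3))*((5*x)+21)))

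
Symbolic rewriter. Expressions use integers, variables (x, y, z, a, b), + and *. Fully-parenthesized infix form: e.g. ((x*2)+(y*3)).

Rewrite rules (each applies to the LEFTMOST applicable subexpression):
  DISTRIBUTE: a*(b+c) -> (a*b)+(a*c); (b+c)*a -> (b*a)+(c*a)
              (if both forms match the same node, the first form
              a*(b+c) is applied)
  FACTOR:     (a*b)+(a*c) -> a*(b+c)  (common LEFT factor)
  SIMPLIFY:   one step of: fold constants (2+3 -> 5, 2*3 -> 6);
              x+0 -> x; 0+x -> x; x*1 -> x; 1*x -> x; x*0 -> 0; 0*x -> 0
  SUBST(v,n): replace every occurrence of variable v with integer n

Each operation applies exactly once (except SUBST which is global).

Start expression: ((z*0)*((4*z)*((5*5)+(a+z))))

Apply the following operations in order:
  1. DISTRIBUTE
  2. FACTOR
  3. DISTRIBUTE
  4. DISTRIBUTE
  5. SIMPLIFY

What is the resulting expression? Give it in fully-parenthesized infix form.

Start: ((z*0)*((4*z)*((5*5)+(a+z))))
Apply DISTRIBUTE at R (target: ((4*z)*((5*5)+(a+z)))): ((z*0)*((4*z)*((5*5)+(a+z)))) -> ((z*0)*(((4*z)*(5*5))+((4*z)*(a+z))))
Apply FACTOR at R (target: (((4*z)*(5*5))+((4*z)*(a+z)))): ((z*0)*(((4*z)*(5*5))+((4*z)*(a+z)))) -> ((z*0)*((4*z)*((5*5)+(a+z))))
Apply DISTRIBUTE at R (target: ((4*z)*((5*5)+(a+z)))): ((z*0)*((4*z)*((5*5)+(a+z)))) -> ((z*0)*(((4*z)*(5*5))+((4*z)*(a+z))))
Apply DISTRIBUTE at root (target: ((z*0)*(((4*z)*(5*5))+((4*z)*(a+z))))): ((z*0)*(((4*z)*(5*5))+((4*z)*(a+z)))) -> (((z*0)*((4*z)*(5*5)))+((z*0)*((4*z)*(a+z))))
Apply SIMPLIFY at LL (target: (z*0)): (((z*0)*((4*z)*(5*5)))+((z*0)*((4*z)*(a+z)))) -> ((0*((4*z)*(5*5)))+((z*0)*((4*z)*(a+z))))

Answer: ((0*((4*z)*(5*5)))+((z*0)*((4*z)*(a+z))))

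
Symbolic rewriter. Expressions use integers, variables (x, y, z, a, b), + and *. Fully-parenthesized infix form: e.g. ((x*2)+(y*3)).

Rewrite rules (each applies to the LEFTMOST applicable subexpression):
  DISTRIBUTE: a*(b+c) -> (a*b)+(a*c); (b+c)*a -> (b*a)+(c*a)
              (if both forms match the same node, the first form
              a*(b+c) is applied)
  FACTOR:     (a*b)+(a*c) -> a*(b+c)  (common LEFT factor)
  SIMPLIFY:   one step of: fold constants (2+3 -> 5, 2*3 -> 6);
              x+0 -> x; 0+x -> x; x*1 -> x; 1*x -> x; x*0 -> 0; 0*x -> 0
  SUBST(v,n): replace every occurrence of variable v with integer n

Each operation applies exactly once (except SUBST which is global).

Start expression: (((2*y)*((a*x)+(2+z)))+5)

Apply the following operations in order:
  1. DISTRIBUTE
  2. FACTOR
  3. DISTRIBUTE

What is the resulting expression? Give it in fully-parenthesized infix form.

Start: (((2*y)*((a*x)+(2+z)))+5)
Apply DISTRIBUTE at L (target: ((2*y)*((a*x)+(2+z)))): (((2*y)*((a*x)+(2+z)))+5) -> ((((2*y)*(a*x))+((2*y)*(2+z)))+5)
Apply FACTOR at L (target: (((2*y)*(a*x))+((2*y)*(2+z)))): ((((2*y)*(a*x))+((2*y)*(2+z)))+5) -> (((2*y)*((a*x)+(2+z)))+5)
Apply DISTRIBUTE at L (target: ((2*y)*((a*x)+(2+z)))): (((2*y)*((a*x)+(2+z)))+5) -> ((((2*y)*(a*x))+((2*y)*(2+z)))+5)

Answer: ((((2*y)*(a*x))+((2*y)*(2+z)))+5)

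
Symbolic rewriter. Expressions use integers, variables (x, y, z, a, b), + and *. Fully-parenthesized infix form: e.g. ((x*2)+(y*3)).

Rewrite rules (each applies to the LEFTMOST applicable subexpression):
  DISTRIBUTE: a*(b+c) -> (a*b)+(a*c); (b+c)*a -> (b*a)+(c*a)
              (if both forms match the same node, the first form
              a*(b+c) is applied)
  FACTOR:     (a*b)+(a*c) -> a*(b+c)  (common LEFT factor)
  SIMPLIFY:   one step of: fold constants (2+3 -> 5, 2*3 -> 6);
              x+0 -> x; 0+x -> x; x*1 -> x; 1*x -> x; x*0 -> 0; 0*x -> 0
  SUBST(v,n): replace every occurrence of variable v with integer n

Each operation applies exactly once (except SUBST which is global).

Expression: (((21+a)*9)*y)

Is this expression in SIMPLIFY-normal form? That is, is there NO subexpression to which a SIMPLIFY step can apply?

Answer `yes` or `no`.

Answer: yes

Derivation:
Expression: (((21+a)*9)*y)
Scanning for simplifiable subexpressions (pre-order)...
  at root: (((21+a)*9)*y) (not simplifiable)
  at L: ((21+a)*9) (not simplifiable)
  at LL: (21+a) (not simplifiable)
Result: no simplifiable subexpression found -> normal form.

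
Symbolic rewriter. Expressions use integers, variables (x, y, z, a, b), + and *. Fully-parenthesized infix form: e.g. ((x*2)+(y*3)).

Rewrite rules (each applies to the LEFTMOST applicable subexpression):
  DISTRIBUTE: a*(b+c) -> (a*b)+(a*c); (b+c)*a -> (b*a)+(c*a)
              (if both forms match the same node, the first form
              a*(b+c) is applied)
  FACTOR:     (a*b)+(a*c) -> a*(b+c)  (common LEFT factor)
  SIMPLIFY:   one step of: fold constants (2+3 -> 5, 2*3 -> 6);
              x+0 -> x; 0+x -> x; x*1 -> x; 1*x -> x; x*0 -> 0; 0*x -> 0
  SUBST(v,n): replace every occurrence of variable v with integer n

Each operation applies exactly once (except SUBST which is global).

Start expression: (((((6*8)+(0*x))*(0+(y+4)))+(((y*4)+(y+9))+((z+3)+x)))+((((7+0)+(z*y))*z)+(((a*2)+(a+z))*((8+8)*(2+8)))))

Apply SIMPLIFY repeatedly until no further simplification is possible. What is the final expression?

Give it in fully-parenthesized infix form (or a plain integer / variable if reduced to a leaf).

Answer: (((48*(y+4))+(((y*4)+(y+9))+((z+3)+x)))+(((7+(z*y))*z)+(((a*2)+(a+z))*160)))

Derivation:
Start: (((((6*8)+(0*x))*(0+(y+4)))+(((y*4)+(y+9))+((z+3)+x)))+((((7+0)+(z*y))*z)+(((a*2)+(a+z))*((8+8)*(2+8)))))
Step 1: at LLLL: (6*8) -> 48; overall: (((((6*8)+(0*x))*(0+(y+4)))+(((y*4)+(y+9))+((z+3)+x)))+((((7+0)+(z*y))*z)+(((a*2)+(a+z))*((8+8)*(2+8))))) -> ((((48+(0*x))*(0+(y+4)))+(((y*4)+(y+9))+((z+3)+x)))+((((7+0)+(z*y))*z)+(((a*2)+(a+z))*((8+8)*(2+8)))))
Step 2: at LLLR: (0*x) -> 0; overall: ((((48+(0*x))*(0+(y+4)))+(((y*4)+(y+9))+((z+3)+x)))+((((7+0)+(z*y))*z)+(((a*2)+(a+z))*((8+8)*(2+8))))) -> ((((48+0)*(0+(y+4)))+(((y*4)+(y+9))+((z+3)+x)))+((((7+0)+(z*y))*z)+(((a*2)+(a+z))*((8+8)*(2+8)))))
Step 3: at LLL: (48+0) -> 48; overall: ((((48+0)*(0+(y+4)))+(((y*4)+(y+9))+((z+3)+x)))+((((7+0)+(z*y))*z)+(((a*2)+(a+z))*((8+8)*(2+8))))) -> (((48*(0+(y+4)))+(((y*4)+(y+9))+((z+3)+x)))+((((7+0)+(z*y))*z)+(((a*2)+(a+z))*((8+8)*(2+8)))))
Step 4: at LLR: (0+(y+4)) -> (y+4); overall: (((48*(0+(y+4)))+(((y*4)+(y+9))+((z+3)+x)))+((((7+0)+(z*y))*z)+(((a*2)+(a+z))*((8+8)*(2+8))))) -> (((48*(y+4))+(((y*4)+(y+9))+((z+3)+x)))+((((7+0)+(z*y))*z)+(((a*2)+(a+z))*((8+8)*(2+8)))))
Step 5: at RLLL: (7+0) -> 7; overall: (((48*(y+4))+(((y*4)+(y+9))+((z+3)+x)))+((((7+0)+(z*y))*z)+(((a*2)+(a+z))*((8+8)*(2+8))))) -> (((48*(y+4))+(((y*4)+(y+9))+((z+3)+x)))+(((7+(z*y))*z)+(((a*2)+(a+z))*((8+8)*(2+8)))))
Step 6: at RRRL: (8+8) -> 16; overall: (((48*(y+4))+(((y*4)+(y+9))+((z+3)+x)))+(((7+(z*y))*z)+(((a*2)+(a+z))*((8+8)*(2+8))))) -> (((48*(y+4))+(((y*4)+(y+9))+((z+3)+x)))+(((7+(z*y))*z)+(((a*2)+(a+z))*(16*(2+8)))))
Step 7: at RRRR: (2+8) -> 10; overall: (((48*(y+4))+(((y*4)+(y+9))+((z+3)+x)))+(((7+(z*y))*z)+(((a*2)+(a+z))*(16*(2+8))))) -> (((48*(y+4))+(((y*4)+(y+9))+((z+3)+x)))+(((7+(z*y))*z)+(((a*2)+(a+z))*(16*10))))
Step 8: at RRR: (16*10) -> 160; overall: (((48*(y+4))+(((y*4)+(y+9))+((z+3)+x)))+(((7+(z*y))*z)+(((a*2)+(a+z))*(16*10)))) -> (((48*(y+4))+(((y*4)+(y+9))+((z+3)+x)))+(((7+(z*y))*z)+(((a*2)+(a+z))*160)))
Fixed point: (((48*(y+4))+(((y*4)+(y+9))+((z+3)+x)))+(((7+(z*y))*z)+(((a*2)+(a+z))*160)))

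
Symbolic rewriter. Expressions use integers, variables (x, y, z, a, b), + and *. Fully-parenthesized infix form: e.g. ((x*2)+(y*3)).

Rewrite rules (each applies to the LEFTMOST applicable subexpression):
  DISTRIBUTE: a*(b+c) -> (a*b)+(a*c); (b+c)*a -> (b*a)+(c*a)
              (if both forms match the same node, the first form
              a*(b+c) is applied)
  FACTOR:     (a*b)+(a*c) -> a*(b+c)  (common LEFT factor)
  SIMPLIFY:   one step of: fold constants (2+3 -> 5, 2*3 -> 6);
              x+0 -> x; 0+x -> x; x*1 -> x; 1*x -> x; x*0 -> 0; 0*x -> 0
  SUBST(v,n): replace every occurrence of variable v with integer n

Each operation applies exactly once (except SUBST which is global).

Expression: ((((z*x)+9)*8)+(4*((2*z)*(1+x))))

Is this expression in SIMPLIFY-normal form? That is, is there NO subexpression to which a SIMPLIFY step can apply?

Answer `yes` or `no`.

Answer: yes

Derivation:
Expression: ((((z*x)+9)*8)+(4*((2*z)*(1+x))))
Scanning for simplifiable subexpressions (pre-order)...
  at root: ((((z*x)+9)*8)+(4*((2*z)*(1+x)))) (not simplifiable)
  at L: (((z*x)+9)*8) (not simplifiable)
  at LL: ((z*x)+9) (not simplifiable)
  at LLL: (z*x) (not simplifiable)
  at R: (4*((2*z)*(1+x))) (not simplifiable)
  at RR: ((2*z)*(1+x)) (not simplifiable)
  at RRL: (2*z) (not simplifiable)
  at RRR: (1+x) (not simplifiable)
Result: no simplifiable subexpression found -> normal form.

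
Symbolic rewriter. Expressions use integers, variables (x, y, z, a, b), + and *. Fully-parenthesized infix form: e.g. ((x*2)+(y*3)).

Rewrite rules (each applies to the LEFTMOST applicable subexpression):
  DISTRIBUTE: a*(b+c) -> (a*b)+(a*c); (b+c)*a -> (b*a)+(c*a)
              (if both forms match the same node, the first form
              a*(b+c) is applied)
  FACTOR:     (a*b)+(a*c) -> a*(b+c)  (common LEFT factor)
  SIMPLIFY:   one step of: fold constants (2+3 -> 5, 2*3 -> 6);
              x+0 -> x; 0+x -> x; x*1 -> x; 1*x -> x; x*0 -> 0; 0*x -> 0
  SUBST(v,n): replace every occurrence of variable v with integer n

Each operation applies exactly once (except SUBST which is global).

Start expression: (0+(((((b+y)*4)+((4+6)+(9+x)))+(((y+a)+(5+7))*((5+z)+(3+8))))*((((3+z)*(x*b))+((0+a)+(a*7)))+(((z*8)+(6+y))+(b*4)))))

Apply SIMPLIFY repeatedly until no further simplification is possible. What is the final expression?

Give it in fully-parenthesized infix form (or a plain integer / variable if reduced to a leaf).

Start: (0+(((((b+y)*4)+((4+6)+(9+x)))+(((y+a)+(5+7))*((5+z)+(3+8))))*((((3+z)*(x*b))+((0+a)+(a*7)))+(((z*8)+(6+y))+(b*4)))))
Step 1: at root: (0+(((((b+y)*4)+((4+6)+(9+x)))+(((y+a)+(5+7))*((5+z)+(3+8))))*((((3+z)*(x*b))+((0+a)+(a*7)))+(((z*8)+(6+y))+(b*4))))) -> (((((b+y)*4)+((4+6)+(9+x)))+(((y+a)+(5+7))*((5+z)+(3+8))))*((((3+z)*(x*b))+((0+a)+(a*7)))+(((z*8)+(6+y))+(b*4)))); overall: (0+(((((b+y)*4)+((4+6)+(9+x)))+(((y+a)+(5+7))*((5+z)+(3+8))))*((((3+z)*(x*b))+((0+a)+(a*7)))+(((z*8)+(6+y))+(b*4))))) -> (((((b+y)*4)+((4+6)+(9+x)))+(((y+a)+(5+7))*((5+z)+(3+8))))*((((3+z)*(x*b))+((0+a)+(a*7)))+(((z*8)+(6+y))+(b*4))))
Step 2: at LLRL: (4+6) -> 10; overall: (((((b+y)*4)+((4+6)+(9+x)))+(((y+a)+(5+7))*((5+z)+(3+8))))*((((3+z)*(x*b))+((0+a)+(a*7)))+(((z*8)+(6+y))+(b*4)))) -> (((((b+y)*4)+(10+(9+x)))+(((y+a)+(5+7))*((5+z)+(3+8))))*((((3+z)*(x*b))+((0+a)+(a*7)))+(((z*8)+(6+y))+(b*4))))
Step 3: at LRLR: (5+7) -> 12; overall: (((((b+y)*4)+(10+(9+x)))+(((y+a)+(5+7))*((5+z)+(3+8))))*((((3+z)*(x*b))+((0+a)+(a*7)))+(((z*8)+(6+y))+(b*4)))) -> (((((b+y)*4)+(10+(9+x)))+(((y+a)+12)*((5+z)+(3+8))))*((((3+z)*(x*b))+((0+a)+(a*7)))+(((z*8)+(6+y))+(b*4))))
Step 4: at LRRR: (3+8) -> 11; overall: (((((b+y)*4)+(10+(9+x)))+(((y+a)+12)*((5+z)+(3+8))))*((((3+z)*(x*b))+((0+a)+(a*7)))+(((z*8)+(6+y))+(b*4)))) -> (((((b+y)*4)+(10+(9+x)))+(((y+a)+12)*((5+z)+11)))*((((3+z)*(x*b))+((0+a)+(a*7)))+(((z*8)+(6+y))+(b*4))))
Step 5: at RLRL: (0+a) -> a; overall: (((((b+y)*4)+(10+(9+x)))+(((y+a)+12)*((5+z)+11)))*((((3+z)*(x*b))+((0+a)+(a*7)))+(((z*8)+(6+y))+(b*4)))) -> (((((b+y)*4)+(10+(9+x)))+(((y+a)+12)*((5+z)+11)))*((((3+z)*(x*b))+(a+(a*7)))+(((z*8)+(6+y))+(b*4))))
Fixed point: (((((b+y)*4)+(10+(9+x)))+(((y+a)+12)*((5+z)+11)))*((((3+z)*(x*b))+(a+(a*7)))+(((z*8)+(6+y))+(b*4))))

Answer: (((((b+y)*4)+(10+(9+x)))+(((y+a)+12)*((5+z)+11)))*((((3+z)*(x*b))+(a+(a*7)))+(((z*8)+(6+y))+(b*4))))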